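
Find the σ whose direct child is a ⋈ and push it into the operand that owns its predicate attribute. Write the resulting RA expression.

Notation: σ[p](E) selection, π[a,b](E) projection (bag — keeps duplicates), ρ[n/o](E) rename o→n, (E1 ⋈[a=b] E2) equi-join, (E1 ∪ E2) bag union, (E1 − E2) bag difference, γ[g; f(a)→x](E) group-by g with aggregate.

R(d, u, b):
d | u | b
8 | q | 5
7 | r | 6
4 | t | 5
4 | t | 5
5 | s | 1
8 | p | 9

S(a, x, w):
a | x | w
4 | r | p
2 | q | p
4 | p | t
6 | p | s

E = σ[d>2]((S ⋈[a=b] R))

σ filters on d, owned by the right side.
E' = (S ⋈[a=b] σ[d>2](R))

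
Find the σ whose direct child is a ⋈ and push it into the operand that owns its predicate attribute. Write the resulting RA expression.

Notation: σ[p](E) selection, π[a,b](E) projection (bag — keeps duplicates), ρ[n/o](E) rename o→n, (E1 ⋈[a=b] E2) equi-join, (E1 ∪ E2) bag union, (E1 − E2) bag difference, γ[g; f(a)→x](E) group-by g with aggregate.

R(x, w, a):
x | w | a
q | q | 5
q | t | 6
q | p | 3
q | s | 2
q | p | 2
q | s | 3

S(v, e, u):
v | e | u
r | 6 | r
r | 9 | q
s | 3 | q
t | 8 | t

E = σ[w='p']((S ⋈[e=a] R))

σ filters on w, owned by the right side.
E' = (S ⋈[e=a] σ[w='p'](R))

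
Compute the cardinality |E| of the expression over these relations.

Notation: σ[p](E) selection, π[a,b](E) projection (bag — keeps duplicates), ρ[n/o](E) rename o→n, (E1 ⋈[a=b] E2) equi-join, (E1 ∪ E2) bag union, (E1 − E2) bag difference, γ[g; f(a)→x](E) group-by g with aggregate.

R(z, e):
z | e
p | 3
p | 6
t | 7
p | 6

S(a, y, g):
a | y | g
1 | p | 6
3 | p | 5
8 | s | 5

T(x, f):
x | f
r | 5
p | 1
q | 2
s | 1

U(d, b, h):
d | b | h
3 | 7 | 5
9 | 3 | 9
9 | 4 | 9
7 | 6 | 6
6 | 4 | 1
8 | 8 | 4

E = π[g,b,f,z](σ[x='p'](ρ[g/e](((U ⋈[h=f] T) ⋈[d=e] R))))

Subexpression sizes:
  U → 6
  T → 4
  (U ⋈[h=f] T) → 3
  R → 4
  ((U ⋈[h=f] T) ⋈[d=e] R) → 5
  ρ[g/e](((U ⋈[h=f] T) ⋈[d=e] R)) → 5
  σ[x='p'](ρ[g/e](((U ⋈[h=f] T) ⋈[d=e] R))) → 2
  π[g,b,f,z](σ[x='p'](ρ[g/e](((U ⋈[h=f] T) ⋈[d=e] R)))) → 2

|E| = 2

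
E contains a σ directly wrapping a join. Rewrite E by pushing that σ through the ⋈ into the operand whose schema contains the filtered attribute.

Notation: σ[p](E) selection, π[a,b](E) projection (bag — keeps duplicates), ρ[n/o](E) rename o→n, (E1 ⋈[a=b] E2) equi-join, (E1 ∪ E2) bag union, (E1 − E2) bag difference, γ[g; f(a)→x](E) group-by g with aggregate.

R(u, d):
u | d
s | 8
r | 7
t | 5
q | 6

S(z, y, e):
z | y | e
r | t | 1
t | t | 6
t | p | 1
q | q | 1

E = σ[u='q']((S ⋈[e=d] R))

σ filters on u, owned by the right side.
E' = (S ⋈[e=d] σ[u='q'](R))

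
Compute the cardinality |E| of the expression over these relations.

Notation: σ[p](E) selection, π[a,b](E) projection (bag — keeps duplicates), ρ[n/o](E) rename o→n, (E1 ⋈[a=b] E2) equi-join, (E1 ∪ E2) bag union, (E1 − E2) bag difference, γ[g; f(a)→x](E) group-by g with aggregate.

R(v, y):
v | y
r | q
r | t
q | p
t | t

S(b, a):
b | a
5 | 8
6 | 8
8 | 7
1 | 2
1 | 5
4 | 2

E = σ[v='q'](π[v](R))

Subexpression sizes:
  R → 4
  π[v](R) → 4
  σ[v='q'](π[v](R)) → 1

|E| = 1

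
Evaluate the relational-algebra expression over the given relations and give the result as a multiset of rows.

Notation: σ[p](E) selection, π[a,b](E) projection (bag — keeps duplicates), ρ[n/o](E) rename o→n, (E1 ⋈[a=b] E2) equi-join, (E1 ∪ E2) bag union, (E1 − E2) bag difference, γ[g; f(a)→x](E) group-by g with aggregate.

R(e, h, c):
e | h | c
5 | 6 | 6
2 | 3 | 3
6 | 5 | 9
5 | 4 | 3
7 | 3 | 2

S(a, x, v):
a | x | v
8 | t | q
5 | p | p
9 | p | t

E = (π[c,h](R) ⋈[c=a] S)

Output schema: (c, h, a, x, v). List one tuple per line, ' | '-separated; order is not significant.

Row counts bottom-up:
  R → 5
  π[c,h](R) → 5
  S → 3
  (π[c,h](R) ⋈[c=a] S) → 1

== RESULT ==
c | h | a | x | v
9 | 5 | 9 | p | t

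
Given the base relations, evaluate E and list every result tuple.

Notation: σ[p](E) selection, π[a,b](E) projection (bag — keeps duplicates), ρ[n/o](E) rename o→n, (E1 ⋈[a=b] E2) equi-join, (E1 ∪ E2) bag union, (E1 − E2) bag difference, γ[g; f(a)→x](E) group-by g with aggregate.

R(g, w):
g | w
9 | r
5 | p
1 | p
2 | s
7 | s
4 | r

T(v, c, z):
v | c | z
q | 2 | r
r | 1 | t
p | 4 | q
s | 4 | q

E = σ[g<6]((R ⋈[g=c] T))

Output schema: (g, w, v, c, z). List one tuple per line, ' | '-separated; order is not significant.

Subexpression sizes:
  R → 6
  T → 4
  (R ⋈[g=c] T) → 4
  σ[g<6]((R ⋈[g=c] T)) → 4

== RESULT ==
g | w | v | c | z
1 | p | r | 1 | t
2 | s | q | 2 | r
4 | r | p | 4 | q
4 | r | s | 4 | q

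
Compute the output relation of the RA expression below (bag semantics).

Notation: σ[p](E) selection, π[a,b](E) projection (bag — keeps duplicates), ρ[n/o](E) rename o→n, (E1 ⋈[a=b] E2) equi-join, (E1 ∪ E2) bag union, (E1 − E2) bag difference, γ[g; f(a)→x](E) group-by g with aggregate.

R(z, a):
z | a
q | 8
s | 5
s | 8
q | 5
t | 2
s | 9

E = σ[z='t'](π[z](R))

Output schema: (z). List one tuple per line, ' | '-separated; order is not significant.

Row counts bottom-up:
  R → 6
  π[z](R) → 6
  σ[z='t'](π[z](R)) → 1

== RESULT ==
z
t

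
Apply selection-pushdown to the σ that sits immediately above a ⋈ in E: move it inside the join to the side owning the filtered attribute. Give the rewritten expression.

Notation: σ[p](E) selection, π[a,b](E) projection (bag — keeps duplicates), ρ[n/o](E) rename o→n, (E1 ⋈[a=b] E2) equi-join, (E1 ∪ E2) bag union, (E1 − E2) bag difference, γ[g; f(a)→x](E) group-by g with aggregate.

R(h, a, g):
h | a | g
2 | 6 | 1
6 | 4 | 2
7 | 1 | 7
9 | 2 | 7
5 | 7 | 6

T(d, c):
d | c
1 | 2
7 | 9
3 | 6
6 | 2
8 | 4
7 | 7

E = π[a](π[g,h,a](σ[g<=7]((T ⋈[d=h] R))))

σ filters on g, owned by the right side.
E' = π[a](π[g,h,a]((T ⋈[d=h] σ[g<=7](R))))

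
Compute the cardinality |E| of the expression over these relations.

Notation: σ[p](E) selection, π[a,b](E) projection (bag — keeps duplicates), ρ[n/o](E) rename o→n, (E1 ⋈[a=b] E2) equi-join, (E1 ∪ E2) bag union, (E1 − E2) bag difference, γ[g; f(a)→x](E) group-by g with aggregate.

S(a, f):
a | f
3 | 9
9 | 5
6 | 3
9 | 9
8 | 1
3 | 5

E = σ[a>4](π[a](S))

Row counts bottom-up:
  S → 6
  π[a](S) → 6
  σ[a>4](π[a](S)) → 4

|E| = 4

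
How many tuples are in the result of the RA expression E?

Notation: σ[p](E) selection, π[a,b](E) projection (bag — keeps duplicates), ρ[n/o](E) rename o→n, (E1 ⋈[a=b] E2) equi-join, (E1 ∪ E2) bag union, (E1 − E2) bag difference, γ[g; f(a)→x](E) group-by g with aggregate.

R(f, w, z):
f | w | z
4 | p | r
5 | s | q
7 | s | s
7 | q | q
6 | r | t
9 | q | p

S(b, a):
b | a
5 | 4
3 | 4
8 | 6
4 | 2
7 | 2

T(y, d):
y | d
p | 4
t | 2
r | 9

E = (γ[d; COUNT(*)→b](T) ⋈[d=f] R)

Stepwise |·|:
  T → 3
  γ[d; COUNT(*)→b](T) → 3
  R → 6
  (γ[d; COUNT(*)→b](T) ⋈[d=f] R) → 2

|E| = 2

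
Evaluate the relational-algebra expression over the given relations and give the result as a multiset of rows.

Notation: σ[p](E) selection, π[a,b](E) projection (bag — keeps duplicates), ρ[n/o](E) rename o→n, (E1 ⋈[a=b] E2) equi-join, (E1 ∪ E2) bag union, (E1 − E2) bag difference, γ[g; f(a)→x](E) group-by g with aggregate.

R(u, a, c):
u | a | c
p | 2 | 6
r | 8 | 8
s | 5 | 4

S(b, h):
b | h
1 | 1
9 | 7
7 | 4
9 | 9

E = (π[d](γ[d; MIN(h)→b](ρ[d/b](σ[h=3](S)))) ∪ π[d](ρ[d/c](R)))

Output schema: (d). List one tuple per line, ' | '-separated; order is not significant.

Row counts bottom-up:
  S → 4
  σ[h=3](S) → 0
  ρ[d/b](σ[h=3](S)) → 0
  γ[d; MIN(h)→b](ρ[d/b](σ[h=3](S))) → 0
  π[d](γ[d; MIN(h)→b](ρ[d/b](σ[h=3](S)))) → 0
  R → 3
  ρ[d/c](R) → 3
  π[d](ρ[d/c](R)) → 3
  (π[d](γ[d; MIN(h)→b](ρ[d/b](σ[h=3](S)))) ∪ π[d](ρ[d/c](R))) → 3

== RESULT ==
d
4
6
8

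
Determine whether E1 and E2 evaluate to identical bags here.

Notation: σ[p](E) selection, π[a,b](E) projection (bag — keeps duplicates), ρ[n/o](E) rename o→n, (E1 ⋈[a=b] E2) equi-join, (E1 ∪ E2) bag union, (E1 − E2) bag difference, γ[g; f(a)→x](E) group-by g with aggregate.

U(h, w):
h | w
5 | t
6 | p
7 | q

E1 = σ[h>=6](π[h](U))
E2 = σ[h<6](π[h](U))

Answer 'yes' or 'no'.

E1 stepwise |·|:
  U → 3
  π[h](U) → 3
  σ[h>=6](π[h](U)) → 2
E2 stepwise |·|:
  U → 3
  π[h](U) → 3
  σ[h<6](π[h](U)) → 1

E1 result:
h
6
7
E2 result:
h
5
Witness: (6,) appears 1× in E1 but 0× in E2.

no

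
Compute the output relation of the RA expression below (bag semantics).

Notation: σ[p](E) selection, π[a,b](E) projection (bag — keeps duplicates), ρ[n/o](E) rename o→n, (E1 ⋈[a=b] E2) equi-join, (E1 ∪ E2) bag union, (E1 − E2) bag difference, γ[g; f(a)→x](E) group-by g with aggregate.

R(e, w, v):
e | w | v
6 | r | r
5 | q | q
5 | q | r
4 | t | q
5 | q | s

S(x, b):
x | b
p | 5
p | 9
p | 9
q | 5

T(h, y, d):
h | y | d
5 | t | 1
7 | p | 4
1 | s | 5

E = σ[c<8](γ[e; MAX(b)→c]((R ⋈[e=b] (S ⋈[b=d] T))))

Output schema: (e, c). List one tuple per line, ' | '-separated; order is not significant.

Subexpression sizes:
  R → 5
  S → 4
  T → 3
  (S ⋈[b=d] T) → 2
  (R ⋈[e=b] (S ⋈[b=d] T)) → 6
  γ[e; MAX(b)→c]((R ⋈[e=b] (S ⋈[b=d] T))) → 1
  σ[c<8](γ[e; MAX(b)→c]((R ⋈[e=b] (S ⋈[b=d] T)))) → 1

== RESULT ==
e | c
5 | 5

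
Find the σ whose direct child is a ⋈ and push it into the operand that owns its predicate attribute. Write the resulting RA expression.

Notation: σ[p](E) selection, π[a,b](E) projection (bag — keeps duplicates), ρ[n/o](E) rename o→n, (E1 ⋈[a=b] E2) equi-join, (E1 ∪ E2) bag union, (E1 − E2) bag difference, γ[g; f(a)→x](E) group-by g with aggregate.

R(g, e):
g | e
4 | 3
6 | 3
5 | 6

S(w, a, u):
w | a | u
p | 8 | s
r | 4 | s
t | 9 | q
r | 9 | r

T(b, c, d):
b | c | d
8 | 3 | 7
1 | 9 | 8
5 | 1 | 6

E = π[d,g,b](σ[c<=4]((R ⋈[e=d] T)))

σ filters on c, owned by the right side.
E' = π[d,g,b]((R ⋈[e=d] σ[c<=4](T)))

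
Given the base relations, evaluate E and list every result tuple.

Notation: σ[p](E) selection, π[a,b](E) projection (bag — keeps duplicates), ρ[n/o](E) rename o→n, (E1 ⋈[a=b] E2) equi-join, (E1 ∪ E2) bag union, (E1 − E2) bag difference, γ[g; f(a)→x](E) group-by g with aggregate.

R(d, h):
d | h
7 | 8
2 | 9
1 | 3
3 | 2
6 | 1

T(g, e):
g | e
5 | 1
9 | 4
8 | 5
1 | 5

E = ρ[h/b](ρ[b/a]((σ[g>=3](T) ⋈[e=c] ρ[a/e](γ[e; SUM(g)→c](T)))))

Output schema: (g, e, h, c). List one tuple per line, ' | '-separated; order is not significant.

Row counts bottom-up:
  T → 4
  σ[g>=3](T) → 3
  T → 4
  γ[e; SUM(g)→c](T) → 3
  ρ[a/e](γ[e; SUM(g)→c](T)) → 3
  (σ[g>=3](T) ⋈[e=c] ρ[a/e](γ[e; SUM(g)→c](T))) → 1
  ρ[b/a]((σ[g>=3](T) ⋈[e=c] ρ[a/e](γ[e; SUM(g)→c](T)))) → 1
  ρ[h/b](ρ[b/a]((σ[g>=3](T) ⋈[e=c] ρ[a/e](γ[e; SUM(g)→c](T))))) → 1

== RESULT ==
g | e | h | c
8 | 5 | 1 | 5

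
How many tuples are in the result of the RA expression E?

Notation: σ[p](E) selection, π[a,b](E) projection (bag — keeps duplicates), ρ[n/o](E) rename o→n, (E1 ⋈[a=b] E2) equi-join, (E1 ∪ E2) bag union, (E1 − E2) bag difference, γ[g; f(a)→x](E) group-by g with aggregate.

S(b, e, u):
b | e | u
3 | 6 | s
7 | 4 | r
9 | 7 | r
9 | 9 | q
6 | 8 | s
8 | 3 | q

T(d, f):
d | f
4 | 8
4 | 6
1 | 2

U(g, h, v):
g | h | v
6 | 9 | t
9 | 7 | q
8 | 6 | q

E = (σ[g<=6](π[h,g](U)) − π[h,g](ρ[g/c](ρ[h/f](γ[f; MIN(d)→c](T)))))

Subexpression sizes:
  U → 3
  π[h,g](U) → 3
  σ[g<=6](π[h,g](U)) → 1
  T → 3
  γ[f; MIN(d)→c](T) → 3
  ρ[h/f](γ[f; MIN(d)→c](T)) → 3
  ρ[g/c](ρ[h/f](γ[f; MIN(d)→c](T))) → 3
  π[h,g](ρ[g/c](ρ[h/f](γ[f; MIN(d)→c](T)))) → 3
  (σ[g<=6](π[h,g](U)) − π[h,g](ρ[g/c](ρ[h/f](γ[f; MIN(d)→c](T))))) → 1

|E| = 1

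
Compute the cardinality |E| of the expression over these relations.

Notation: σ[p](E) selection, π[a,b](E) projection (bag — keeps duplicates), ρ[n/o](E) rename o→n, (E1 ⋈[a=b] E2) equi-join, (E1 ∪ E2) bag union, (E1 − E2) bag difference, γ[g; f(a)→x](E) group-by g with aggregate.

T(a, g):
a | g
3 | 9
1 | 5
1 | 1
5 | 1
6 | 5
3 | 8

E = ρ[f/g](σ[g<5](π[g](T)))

Per-node cardinality:
  T → 6
  π[g](T) → 6
  σ[g<5](π[g](T)) → 2
  ρ[f/g](σ[g<5](π[g](T))) → 2

|E| = 2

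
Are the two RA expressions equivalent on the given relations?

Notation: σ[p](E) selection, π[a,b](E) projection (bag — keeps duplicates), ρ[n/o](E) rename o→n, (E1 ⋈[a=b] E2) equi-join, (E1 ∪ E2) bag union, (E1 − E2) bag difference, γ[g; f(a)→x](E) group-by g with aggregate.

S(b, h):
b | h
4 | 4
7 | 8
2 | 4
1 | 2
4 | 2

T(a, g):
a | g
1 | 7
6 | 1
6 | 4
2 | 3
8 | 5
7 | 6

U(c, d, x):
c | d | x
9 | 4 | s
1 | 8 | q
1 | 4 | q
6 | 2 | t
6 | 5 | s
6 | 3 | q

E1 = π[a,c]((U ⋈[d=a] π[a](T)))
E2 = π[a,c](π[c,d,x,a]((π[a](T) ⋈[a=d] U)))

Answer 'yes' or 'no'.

E1 per-node cardinality:
  U → 6
  T → 6
  π[a](T) → 6
  (U ⋈[d=a] π[a](T)) → 2
  π[a,c]((U ⋈[d=a] π[a](T))) → 2
E2 per-node cardinality:
  T → 6
  π[a](T) → 6
  U → 6
  (π[a](T) ⋈[a=d] U) → 2
  π[c,d,x,a]((π[a](T) ⋈[a=d] U)) → 2
  π[a,c](π[c,d,x,a]((π[a](T) ⋈[a=d] U))) → 2

E1 and E2 produce the same multiset:
a | c
2 | 6
8 | 1

yes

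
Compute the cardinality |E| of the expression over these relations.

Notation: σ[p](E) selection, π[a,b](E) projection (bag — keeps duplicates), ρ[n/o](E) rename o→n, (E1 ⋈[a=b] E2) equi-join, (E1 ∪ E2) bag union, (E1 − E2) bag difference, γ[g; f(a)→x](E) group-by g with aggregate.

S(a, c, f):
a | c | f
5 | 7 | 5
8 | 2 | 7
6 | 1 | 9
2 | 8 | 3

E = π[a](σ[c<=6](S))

Per-node cardinality:
  S → 4
  σ[c<=6](S) → 2
  π[a](σ[c<=6](S)) → 2

|E| = 2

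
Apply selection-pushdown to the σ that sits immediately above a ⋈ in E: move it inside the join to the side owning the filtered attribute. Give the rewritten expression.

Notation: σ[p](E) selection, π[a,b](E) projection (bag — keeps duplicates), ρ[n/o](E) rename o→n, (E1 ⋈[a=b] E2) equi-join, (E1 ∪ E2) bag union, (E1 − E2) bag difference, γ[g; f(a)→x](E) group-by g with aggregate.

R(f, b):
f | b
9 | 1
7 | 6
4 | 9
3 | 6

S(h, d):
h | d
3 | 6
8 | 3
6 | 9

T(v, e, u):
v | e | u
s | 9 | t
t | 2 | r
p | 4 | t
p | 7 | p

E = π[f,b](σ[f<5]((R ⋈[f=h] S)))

σ filters on f, owned by the left side.
E' = π[f,b]((σ[f<5](R) ⋈[f=h] S))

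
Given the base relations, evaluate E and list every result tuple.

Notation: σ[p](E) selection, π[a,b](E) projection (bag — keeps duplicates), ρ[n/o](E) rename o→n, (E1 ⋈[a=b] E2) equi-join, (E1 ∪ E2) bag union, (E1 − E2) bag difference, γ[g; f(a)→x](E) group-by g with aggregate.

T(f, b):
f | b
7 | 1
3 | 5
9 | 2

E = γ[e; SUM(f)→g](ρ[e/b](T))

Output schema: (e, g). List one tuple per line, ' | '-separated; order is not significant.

Subexpression sizes:
  T → 3
  ρ[e/b](T) → 3
  γ[e; SUM(f)→g](ρ[e/b](T)) → 3

== RESULT ==
e | g
1 | 7
2 | 9
5 | 3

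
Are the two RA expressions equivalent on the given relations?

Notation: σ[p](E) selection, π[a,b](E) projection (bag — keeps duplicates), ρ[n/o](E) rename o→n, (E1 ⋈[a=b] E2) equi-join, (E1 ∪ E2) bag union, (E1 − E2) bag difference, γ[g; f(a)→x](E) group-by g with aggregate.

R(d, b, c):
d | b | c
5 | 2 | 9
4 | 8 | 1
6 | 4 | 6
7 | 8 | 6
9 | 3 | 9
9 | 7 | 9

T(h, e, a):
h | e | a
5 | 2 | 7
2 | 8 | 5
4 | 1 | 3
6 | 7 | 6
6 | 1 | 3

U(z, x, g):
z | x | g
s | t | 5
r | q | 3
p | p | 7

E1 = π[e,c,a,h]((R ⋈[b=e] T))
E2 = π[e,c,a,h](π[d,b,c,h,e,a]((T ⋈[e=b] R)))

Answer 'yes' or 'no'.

E1 stepwise |·|:
  R → 6
  T → 5
  (R ⋈[b=e] T) → 4
  π[e,c,a,h]((R ⋈[b=e] T)) → 4
E2 stepwise |·|:
  T → 5
  R → 6
  (T ⋈[e=b] R) → 4
  π[d,b,c,h,e,a]((T ⋈[e=b] R)) → 4
  π[e,c,a,h](π[d,b,c,h,e,a]((T ⋈[e=b] R))) → 4

E1 and E2 produce the same multiset:
e | c | a | h
2 | 9 | 7 | 5
7 | 9 | 6 | 6
8 | 1 | 5 | 2
8 | 6 | 5 | 2

yes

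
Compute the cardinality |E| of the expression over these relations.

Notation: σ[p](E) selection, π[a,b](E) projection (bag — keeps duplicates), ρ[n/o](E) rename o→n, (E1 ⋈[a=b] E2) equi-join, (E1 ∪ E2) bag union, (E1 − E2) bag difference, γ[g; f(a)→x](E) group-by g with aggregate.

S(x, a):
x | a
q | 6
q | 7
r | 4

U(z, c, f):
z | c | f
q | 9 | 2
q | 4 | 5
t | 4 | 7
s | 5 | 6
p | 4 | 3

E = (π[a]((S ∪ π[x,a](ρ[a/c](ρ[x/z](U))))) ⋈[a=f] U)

Row counts bottom-up:
  S → 3
  U → 5
  ρ[x/z](U) → 5
  ρ[a/c](ρ[x/z](U)) → 5
  π[x,a](ρ[a/c](ρ[x/z](U))) → 5
  (S ∪ π[x,a](ρ[a/c](ρ[x/z](U)))) → 8
  π[a]((S ∪ π[x,a](ρ[a/c](ρ[x/z](U))))) → 8
  U → 5
  (π[a]((S ∪ π[x,a](ρ[a/c](ρ[x/z](U))))) ⋈[a=f] U) → 3

|E| = 3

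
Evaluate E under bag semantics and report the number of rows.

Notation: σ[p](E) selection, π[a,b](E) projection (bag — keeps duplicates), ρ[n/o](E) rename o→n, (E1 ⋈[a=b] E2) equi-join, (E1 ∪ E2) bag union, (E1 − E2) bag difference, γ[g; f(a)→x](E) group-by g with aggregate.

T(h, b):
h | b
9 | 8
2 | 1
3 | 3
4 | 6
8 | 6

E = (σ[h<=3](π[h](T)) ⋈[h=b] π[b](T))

Stepwise |·|:
  T → 5
  π[h](T) → 5
  σ[h<=3](π[h](T)) → 2
  T → 5
  π[b](T) → 5
  (σ[h<=3](π[h](T)) ⋈[h=b] π[b](T)) → 1

|E| = 1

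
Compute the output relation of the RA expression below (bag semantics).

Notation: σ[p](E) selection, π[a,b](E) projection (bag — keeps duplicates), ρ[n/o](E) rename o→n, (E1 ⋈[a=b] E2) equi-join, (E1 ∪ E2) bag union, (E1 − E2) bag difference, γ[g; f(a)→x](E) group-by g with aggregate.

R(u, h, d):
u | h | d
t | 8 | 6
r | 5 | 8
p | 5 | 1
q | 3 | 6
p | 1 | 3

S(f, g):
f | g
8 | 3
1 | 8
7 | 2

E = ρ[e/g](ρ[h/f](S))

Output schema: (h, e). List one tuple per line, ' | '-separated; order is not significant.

Per-node cardinality:
  S → 3
  ρ[h/f](S) → 3
  ρ[e/g](ρ[h/f](S)) → 3

== RESULT ==
h | e
1 | 8
7 | 2
8 | 3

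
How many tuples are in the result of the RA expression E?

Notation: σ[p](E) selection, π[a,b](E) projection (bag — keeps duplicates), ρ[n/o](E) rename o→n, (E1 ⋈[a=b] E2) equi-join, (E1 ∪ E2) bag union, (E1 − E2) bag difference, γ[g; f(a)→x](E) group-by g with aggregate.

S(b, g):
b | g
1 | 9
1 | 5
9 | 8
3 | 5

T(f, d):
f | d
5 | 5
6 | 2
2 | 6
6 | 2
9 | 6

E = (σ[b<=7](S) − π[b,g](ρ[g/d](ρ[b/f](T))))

Per-node cardinality:
  S → 4
  σ[b<=7](S) → 3
  T → 5
  ρ[b/f](T) → 5
  ρ[g/d](ρ[b/f](T)) → 5
  π[b,g](ρ[g/d](ρ[b/f](T))) → 5
  (σ[b<=7](S) − π[b,g](ρ[g/d](ρ[b/f](T)))) → 3

|E| = 3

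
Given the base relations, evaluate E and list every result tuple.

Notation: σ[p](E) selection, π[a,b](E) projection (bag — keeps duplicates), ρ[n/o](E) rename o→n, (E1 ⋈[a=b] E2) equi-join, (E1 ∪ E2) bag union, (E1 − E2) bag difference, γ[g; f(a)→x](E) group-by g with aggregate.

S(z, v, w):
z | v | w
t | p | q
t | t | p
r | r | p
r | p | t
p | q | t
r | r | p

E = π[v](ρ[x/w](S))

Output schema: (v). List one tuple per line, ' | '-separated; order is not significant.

Row counts bottom-up:
  S → 6
  ρ[x/w](S) → 6
  π[v](ρ[x/w](S)) → 6

== RESULT ==
v
p
p
q
r
r
t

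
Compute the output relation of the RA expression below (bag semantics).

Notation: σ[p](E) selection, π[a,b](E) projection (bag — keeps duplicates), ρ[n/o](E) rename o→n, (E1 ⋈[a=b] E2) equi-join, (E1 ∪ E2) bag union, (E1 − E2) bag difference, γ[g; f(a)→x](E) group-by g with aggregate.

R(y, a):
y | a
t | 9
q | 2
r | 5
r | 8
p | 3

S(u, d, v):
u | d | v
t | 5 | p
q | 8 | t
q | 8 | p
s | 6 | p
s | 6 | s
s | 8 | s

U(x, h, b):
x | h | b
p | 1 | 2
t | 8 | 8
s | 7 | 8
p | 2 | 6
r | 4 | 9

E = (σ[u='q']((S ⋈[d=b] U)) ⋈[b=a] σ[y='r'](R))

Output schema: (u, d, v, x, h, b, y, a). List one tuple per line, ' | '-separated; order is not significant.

Subexpression sizes:
  S → 6
  U → 5
  (S ⋈[d=b] U) → 8
  σ[u='q']((S ⋈[d=b] U)) → 4
  R → 5
  σ[y='r'](R) → 2
  (σ[u='q']((S ⋈[d=b] U)) ⋈[b=a] σ[y='r'](R)) → 4

== RESULT ==
u | d | v | x | h | b | y | a
q | 8 | p | s | 7 | 8 | r | 8
q | 8 | p | t | 8 | 8 | r | 8
q | 8 | t | s | 7 | 8 | r | 8
q | 8 | t | t | 8 | 8 | r | 8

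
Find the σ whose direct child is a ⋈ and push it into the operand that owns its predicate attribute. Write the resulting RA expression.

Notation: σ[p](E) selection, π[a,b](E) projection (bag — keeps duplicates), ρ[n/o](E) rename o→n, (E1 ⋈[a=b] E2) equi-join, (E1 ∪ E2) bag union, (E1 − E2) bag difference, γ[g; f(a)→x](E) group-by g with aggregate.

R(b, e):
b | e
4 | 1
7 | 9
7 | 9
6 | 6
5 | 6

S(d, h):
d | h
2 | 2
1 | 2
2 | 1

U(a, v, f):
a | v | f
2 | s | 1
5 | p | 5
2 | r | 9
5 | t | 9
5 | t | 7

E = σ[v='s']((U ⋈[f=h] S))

σ filters on v, owned by the left side.
E' = (σ[v='s'](U) ⋈[f=h] S)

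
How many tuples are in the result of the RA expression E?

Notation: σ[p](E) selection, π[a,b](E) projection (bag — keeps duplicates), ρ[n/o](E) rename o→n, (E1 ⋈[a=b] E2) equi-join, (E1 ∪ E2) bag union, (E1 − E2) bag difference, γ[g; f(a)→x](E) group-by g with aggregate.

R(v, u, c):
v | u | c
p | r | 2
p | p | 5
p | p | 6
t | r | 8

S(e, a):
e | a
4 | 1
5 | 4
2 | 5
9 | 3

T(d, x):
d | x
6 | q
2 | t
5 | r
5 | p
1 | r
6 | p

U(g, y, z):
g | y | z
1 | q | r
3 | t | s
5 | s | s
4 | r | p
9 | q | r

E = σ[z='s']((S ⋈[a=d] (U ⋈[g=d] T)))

Subexpression sizes:
  S → 4
  U → 5
  T → 6
  (U ⋈[g=d] T) → 3
  (S ⋈[a=d] (U ⋈[g=d] T)) → 3
  σ[z='s']((S ⋈[a=d] (U ⋈[g=d] T))) → 2

|E| = 2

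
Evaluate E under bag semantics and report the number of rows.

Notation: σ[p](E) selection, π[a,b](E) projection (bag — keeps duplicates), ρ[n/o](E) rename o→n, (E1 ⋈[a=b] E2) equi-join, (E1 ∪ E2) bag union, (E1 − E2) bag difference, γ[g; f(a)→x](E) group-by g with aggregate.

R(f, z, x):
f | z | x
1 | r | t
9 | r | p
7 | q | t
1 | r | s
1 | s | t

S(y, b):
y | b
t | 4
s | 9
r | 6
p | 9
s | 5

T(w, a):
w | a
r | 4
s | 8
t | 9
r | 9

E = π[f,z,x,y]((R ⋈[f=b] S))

Stepwise |·|:
  R → 5
  S → 5
  (R ⋈[f=b] S) → 2
  π[f,z,x,y]((R ⋈[f=b] S)) → 2

|E| = 2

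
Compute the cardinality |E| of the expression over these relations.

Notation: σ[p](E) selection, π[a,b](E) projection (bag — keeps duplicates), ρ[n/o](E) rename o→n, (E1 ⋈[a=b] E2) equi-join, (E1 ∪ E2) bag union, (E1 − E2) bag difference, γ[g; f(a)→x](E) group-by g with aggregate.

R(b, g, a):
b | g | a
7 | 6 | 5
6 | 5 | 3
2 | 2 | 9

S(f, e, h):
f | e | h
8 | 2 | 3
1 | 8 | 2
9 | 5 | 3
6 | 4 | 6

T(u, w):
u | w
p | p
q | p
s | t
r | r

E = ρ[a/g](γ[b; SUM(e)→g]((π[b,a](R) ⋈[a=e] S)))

Per-node cardinality:
  R → 3
  π[b,a](R) → 3
  S → 4
  (π[b,a](R) ⋈[a=e] S) → 1
  γ[b; SUM(e)→g]((π[b,a](R) ⋈[a=e] S)) → 1
  ρ[a/g](γ[b; SUM(e)→g]((π[b,a](R) ⋈[a=e] S))) → 1

|E| = 1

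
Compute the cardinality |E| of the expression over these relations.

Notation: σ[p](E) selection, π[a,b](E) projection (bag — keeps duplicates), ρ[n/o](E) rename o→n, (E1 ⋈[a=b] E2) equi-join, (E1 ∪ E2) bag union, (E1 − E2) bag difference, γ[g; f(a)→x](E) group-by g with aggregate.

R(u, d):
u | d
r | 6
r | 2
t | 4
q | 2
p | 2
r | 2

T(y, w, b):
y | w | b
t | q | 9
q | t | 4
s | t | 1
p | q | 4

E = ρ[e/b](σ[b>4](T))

Row counts bottom-up:
  T → 4
  σ[b>4](T) → 1
  ρ[e/b](σ[b>4](T)) → 1

|E| = 1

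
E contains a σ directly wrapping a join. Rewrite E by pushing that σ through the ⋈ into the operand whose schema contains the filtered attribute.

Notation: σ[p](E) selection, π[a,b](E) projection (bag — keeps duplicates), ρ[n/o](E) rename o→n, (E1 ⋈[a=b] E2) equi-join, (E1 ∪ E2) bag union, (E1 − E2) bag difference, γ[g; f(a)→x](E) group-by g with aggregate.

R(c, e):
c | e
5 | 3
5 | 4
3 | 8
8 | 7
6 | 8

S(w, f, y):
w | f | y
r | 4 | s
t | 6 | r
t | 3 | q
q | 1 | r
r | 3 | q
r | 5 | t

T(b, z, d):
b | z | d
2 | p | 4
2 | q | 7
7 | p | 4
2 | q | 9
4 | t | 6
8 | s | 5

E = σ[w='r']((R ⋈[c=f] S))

σ filters on w, owned by the right side.
E' = (R ⋈[c=f] σ[w='r'](S))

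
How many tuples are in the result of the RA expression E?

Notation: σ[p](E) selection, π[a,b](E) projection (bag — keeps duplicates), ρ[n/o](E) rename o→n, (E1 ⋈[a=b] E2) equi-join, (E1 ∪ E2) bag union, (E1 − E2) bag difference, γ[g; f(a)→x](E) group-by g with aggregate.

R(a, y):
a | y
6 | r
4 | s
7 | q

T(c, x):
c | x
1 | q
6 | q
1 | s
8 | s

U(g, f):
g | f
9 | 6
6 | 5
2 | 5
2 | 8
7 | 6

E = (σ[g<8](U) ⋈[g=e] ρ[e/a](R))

Stepwise |·|:
  U → 5
  σ[g<8](U) → 4
  R → 3
  ρ[e/a](R) → 3
  (σ[g<8](U) ⋈[g=e] ρ[e/a](R)) → 2

|E| = 2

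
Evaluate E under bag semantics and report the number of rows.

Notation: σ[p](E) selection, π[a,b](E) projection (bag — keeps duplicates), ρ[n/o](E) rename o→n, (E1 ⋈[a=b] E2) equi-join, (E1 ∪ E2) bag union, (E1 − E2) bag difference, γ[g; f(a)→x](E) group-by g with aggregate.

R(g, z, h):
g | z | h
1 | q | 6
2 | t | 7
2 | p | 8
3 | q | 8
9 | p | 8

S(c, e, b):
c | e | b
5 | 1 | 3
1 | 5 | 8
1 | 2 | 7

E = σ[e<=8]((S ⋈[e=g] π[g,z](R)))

Row counts bottom-up:
  S → 3
  R → 5
  π[g,z](R) → 5
  (S ⋈[e=g] π[g,z](R)) → 3
  σ[e<=8]((S ⋈[e=g] π[g,z](R))) → 3

|E| = 3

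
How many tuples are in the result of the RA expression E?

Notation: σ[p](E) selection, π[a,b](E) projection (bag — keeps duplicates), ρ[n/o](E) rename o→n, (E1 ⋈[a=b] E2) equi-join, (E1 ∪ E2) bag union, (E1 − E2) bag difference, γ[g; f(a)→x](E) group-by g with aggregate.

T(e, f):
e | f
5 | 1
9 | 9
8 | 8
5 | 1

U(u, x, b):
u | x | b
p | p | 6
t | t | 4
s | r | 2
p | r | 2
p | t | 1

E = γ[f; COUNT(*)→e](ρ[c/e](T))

Subexpression sizes:
  T → 4
  ρ[c/e](T) → 4
  γ[f; COUNT(*)→e](ρ[c/e](T)) → 3

|E| = 3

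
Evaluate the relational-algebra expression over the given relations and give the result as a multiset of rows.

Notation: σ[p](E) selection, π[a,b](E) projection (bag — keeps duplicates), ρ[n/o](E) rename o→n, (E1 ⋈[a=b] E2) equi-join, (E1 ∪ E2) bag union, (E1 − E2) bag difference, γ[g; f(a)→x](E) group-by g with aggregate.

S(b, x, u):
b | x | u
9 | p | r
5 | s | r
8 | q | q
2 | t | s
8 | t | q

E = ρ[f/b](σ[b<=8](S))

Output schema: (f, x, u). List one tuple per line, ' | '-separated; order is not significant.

Row counts bottom-up:
  S → 5
  σ[b<=8](S) → 4
  ρ[f/b](σ[b<=8](S)) → 4

== RESULT ==
f | x | u
2 | t | s
5 | s | r
8 | q | q
8 | t | q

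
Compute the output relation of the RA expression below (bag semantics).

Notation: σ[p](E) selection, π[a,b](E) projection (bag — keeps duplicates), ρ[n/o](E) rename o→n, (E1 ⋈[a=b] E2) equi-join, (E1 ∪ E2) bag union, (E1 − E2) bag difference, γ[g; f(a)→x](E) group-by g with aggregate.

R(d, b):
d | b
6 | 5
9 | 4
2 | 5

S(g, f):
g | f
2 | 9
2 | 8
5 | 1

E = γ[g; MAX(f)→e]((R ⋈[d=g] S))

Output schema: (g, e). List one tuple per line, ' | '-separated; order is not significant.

Stepwise |·|:
  R → 3
  S → 3
  (R ⋈[d=g] S) → 2
  γ[g; MAX(f)→e]((R ⋈[d=g] S)) → 1

== RESULT ==
g | e
2 | 9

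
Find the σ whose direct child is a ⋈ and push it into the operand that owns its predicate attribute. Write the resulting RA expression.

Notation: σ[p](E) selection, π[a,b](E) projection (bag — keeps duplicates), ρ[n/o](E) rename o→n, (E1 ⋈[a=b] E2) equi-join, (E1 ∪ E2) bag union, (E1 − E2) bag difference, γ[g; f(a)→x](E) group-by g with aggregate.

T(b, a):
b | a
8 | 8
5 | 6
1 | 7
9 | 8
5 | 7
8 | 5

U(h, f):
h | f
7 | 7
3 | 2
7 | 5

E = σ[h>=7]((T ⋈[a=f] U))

σ filters on h, owned by the right side.
E' = (T ⋈[a=f] σ[h>=7](U))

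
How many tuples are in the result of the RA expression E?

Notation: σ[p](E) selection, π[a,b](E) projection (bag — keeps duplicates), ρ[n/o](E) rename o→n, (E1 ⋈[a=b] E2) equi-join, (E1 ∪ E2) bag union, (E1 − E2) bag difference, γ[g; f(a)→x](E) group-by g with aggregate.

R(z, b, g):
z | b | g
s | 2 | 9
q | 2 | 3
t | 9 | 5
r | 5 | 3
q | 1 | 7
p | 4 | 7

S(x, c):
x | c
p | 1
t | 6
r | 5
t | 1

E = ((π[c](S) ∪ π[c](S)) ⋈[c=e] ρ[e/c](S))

Per-node cardinality:
  S → 4
  π[c](S) → 4
  S → 4
  π[c](S) → 4
  (π[c](S) ∪ π[c](S)) → 8
  S → 4
  ρ[e/c](S) → 4
  ((π[c](S) ∪ π[c](S)) ⋈[c=e] ρ[e/c](S)) → 12

|E| = 12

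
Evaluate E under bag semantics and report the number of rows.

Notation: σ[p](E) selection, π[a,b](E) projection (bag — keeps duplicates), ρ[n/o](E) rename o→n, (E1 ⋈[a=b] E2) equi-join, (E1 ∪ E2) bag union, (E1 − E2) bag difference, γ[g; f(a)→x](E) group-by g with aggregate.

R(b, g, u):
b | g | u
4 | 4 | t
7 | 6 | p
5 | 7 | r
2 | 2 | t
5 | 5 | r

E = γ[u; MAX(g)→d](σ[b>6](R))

Stepwise |·|:
  R → 5
  σ[b>6](R) → 1
  γ[u; MAX(g)→d](σ[b>6](R)) → 1

|E| = 1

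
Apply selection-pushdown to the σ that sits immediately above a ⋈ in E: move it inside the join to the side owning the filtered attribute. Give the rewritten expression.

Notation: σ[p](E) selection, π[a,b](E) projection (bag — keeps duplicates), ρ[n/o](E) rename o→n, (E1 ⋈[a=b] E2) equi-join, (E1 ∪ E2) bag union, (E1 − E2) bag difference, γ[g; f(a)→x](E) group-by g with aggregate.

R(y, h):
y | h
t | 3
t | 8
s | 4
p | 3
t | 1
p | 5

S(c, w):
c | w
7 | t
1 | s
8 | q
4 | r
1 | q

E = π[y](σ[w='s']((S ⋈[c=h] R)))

σ filters on w, owned by the left side.
E' = π[y]((σ[w='s'](S) ⋈[c=h] R))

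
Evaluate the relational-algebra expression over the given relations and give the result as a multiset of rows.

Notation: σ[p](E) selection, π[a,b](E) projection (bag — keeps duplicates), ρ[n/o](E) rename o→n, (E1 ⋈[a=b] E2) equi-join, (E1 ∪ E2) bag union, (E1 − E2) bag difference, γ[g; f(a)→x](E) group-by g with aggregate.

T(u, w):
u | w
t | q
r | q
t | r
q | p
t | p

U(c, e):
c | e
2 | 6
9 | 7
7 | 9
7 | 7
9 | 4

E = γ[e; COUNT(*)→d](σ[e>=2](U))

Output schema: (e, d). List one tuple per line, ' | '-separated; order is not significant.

Row counts bottom-up:
  U → 5
  σ[e>=2](U) → 5
  γ[e; COUNT(*)→d](σ[e>=2](U)) → 4

== RESULT ==
e | d
4 | 1
6 | 1
7 | 2
9 | 1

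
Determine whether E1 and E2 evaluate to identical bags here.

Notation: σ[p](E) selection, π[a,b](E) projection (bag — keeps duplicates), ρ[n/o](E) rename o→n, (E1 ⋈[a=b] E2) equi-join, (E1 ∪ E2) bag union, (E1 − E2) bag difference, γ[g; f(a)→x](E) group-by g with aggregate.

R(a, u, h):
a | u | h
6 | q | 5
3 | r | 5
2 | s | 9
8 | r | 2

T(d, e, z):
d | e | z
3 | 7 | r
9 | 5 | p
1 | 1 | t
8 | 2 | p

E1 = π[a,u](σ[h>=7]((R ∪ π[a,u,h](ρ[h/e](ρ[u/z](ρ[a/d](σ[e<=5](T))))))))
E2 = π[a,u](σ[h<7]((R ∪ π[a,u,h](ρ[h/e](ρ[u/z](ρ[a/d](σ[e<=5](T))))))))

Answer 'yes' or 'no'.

E1 stepwise |·|:
  R → 4
  T → 4
  σ[e<=5](T) → 3
  ρ[a/d](σ[e<=5](T)) → 3
  ρ[u/z](ρ[a/d](σ[e<=5](T))) → 3
  ρ[h/e](ρ[u/z](ρ[a/d](σ[e<=5](T)))) → 3
  π[a,u,h](ρ[h/e](ρ[u/z](ρ[a/d](σ[e<=5](T))))) → 3
  (R ∪ π[a,u,h](ρ[h/e](ρ[u/z](ρ[a/d](σ[e<=5](T)))))) → 7
  σ[h>=7]((R ∪ π[a,u,h](ρ[h/e](ρ[u/z](ρ[a/d](σ[e<=5](T))))))) → 1
  π[a,u](σ[h>=7]((R ∪ π[a,u,h](ρ[h/e](ρ[u/z](ρ[a/d](σ[e<=5](T)))))))) → 1
E2 stepwise |·|:
  R → 4
  T → 4
  σ[e<=5](T) → 3
  ρ[a/d](σ[e<=5](T)) → 3
  ρ[u/z](ρ[a/d](σ[e<=5](T))) → 3
  ρ[h/e](ρ[u/z](ρ[a/d](σ[e<=5](T)))) → 3
  π[a,u,h](ρ[h/e](ρ[u/z](ρ[a/d](σ[e<=5](T))))) → 3
  (R ∪ π[a,u,h](ρ[h/e](ρ[u/z](ρ[a/d](σ[e<=5](T)))))) → 7
  σ[h<7]((R ∪ π[a,u,h](ρ[h/e](ρ[u/z](ρ[a/d](σ[e<=5](T))))))) → 6
  π[a,u](σ[h<7]((R ∪ π[a,u,h](ρ[h/e](ρ[u/z](ρ[a/d](σ[e<=5](T)))))))) → 6

E1 result:
a | u
2 | s
E2 result:
a | u
1 | t
3 | r
6 | q
8 | p
8 | r
9 | p
Witness: (9, 'p') appears 0× in E1 but 1× in E2.

no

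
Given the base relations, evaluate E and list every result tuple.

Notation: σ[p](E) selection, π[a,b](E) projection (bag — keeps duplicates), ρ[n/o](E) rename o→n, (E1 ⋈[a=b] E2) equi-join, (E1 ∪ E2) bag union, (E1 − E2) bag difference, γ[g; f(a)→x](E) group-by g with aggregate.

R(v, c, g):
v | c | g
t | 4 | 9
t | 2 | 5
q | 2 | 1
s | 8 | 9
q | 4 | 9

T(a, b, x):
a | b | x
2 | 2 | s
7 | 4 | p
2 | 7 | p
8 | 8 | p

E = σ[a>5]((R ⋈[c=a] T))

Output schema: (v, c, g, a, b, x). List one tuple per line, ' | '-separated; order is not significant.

Stepwise |·|:
  R → 5
  T → 4
  (R ⋈[c=a] T) → 5
  σ[a>5]((R ⋈[c=a] T)) → 1

== RESULT ==
v | c | g | a | b | x
s | 8 | 9 | 8 | 8 | p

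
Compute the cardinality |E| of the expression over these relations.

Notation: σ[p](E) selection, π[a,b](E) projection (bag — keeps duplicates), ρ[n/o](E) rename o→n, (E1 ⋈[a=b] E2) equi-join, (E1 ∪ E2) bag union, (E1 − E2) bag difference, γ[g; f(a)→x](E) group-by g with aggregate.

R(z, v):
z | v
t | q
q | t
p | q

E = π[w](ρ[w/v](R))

Subexpression sizes:
  R → 3
  ρ[w/v](R) → 3
  π[w](ρ[w/v](R)) → 3

|E| = 3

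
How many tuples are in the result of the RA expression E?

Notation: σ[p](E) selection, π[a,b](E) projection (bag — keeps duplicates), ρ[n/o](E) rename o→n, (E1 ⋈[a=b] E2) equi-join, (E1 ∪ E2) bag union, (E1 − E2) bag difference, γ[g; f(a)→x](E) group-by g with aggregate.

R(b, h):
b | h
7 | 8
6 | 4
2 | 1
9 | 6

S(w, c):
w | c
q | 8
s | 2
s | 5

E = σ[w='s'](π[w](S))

Row counts bottom-up:
  S → 3
  π[w](S) → 3
  σ[w='s'](π[w](S)) → 2

|E| = 2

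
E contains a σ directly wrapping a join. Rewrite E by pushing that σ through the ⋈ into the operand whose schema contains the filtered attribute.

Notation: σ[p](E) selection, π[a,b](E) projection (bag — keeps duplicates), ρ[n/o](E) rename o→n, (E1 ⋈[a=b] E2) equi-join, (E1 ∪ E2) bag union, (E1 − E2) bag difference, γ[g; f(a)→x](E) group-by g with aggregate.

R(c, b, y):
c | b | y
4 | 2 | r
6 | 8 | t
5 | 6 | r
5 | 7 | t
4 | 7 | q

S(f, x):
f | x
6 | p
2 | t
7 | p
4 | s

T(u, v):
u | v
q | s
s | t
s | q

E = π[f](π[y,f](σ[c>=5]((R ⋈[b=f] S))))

σ filters on c, owned by the left side.
E' = π[f](π[y,f]((σ[c>=5](R) ⋈[b=f] S)))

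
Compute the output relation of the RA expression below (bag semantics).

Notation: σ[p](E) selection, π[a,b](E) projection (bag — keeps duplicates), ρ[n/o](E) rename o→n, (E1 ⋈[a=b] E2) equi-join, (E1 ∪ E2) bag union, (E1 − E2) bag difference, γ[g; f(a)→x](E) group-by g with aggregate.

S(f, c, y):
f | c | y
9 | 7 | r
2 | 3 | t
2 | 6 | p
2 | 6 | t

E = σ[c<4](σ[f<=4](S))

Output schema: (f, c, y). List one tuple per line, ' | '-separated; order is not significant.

Subexpression sizes:
  S → 4
  σ[f<=4](S) → 3
  σ[c<4](σ[f<=4](S)) → 1

== RESULT ==
f | c | y
2 | 3 | t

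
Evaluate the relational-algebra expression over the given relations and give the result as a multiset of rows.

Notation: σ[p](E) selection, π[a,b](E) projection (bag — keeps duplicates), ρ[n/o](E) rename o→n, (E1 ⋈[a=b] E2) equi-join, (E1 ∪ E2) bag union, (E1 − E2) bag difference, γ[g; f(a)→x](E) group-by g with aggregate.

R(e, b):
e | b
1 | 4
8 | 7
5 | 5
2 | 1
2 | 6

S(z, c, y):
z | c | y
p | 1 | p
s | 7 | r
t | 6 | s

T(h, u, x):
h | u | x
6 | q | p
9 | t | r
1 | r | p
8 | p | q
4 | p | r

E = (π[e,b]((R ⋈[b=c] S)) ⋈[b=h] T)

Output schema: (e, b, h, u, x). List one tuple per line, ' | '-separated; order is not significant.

Stepwise |·|:
  R → 5
  S → 3
  (R ⋈[b=c] S) → 3
  π[e,b]((R ⋈[b=c] S)) → 3
  T → 5
  (π[e,b]((R ⋈[b=c] S)) ⋈[b=h] T) → 2

== RESULT ==
e | b | h | u | x
2 | 1 | 1 | r | p
2 | 6 | 6 | q | p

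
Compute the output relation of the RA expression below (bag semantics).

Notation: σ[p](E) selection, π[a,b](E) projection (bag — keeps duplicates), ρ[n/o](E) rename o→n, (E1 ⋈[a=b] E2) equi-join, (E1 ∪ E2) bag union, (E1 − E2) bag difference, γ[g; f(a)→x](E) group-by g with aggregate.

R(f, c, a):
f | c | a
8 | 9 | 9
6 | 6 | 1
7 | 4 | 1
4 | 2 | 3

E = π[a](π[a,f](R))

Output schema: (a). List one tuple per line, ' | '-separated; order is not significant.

Subexpression sizes:
  R → 4
  π[a,f](R) → 4
  π[a](π[a,f](R)) → 4

== RESULT ==
a
1
1
3
9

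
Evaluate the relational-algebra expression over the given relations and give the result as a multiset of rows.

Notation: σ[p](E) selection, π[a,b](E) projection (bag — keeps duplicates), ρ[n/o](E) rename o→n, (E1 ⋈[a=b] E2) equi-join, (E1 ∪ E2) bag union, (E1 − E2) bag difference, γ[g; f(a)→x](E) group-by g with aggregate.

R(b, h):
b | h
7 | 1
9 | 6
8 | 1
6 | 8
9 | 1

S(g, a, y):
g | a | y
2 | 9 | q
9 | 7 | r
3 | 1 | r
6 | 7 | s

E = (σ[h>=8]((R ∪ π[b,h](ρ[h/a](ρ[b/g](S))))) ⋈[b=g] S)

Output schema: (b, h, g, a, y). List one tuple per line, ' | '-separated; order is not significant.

Subexpression sizes:
  R → 5
  S → 4
  ρ[b/g](S) → 4
  ρ[h/a](ρ[b/g](S)) → 4
  π[b,h](ρ[h/a](ρ[b/g](S))) → 4
  (R ∪ π[b,h](ρ[h/a](ρ[b/g](S)))) → 9
  σ[h>=8]((R ∪ π[b,h](ρ[h/a](ρ[b/g](S))))) → 2
  S → 4
  (σ[h>=8]((R ∪ π[b,h](ρ[h/a](ρ[b/g](S))))) ⋈[b=g] S) → 2

== RESULT ==
b | h | g | a | y
2 | 9 | 2 | 9 | q
6 | 8 | 6 | 7 | s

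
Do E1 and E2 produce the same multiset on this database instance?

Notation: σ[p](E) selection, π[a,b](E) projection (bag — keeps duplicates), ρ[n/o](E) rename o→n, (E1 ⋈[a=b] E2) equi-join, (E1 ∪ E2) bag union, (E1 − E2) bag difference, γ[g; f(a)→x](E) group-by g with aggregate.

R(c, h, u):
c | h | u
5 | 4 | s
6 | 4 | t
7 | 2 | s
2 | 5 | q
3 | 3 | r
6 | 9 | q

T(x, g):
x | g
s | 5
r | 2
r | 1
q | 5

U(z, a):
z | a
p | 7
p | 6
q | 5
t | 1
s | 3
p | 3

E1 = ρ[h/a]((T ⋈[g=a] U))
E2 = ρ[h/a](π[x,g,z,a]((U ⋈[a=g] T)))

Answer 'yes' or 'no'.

E1 subexpression sizes:
  T → 4
  U → 6
  (T ⋈[g=a] U) → 3
  ρ[h/a]((T ⋈[g=a] U)) → 3
E2 subexpression sizes:
  U → 6
  T → 4
  (U ⋈[a=g] T) → 3
  π[x,g,z,a]((U ⋈[a=g] T)) → 3
  ρ[h/a](π[x,g,z,a]((U ⋈[a=g] T))) → 3

E1 and E2 produce the same multiset:
x | g | z | h
q | 5 | q | 5
r | 1 | t | 1
s | 5 | q | 5

yes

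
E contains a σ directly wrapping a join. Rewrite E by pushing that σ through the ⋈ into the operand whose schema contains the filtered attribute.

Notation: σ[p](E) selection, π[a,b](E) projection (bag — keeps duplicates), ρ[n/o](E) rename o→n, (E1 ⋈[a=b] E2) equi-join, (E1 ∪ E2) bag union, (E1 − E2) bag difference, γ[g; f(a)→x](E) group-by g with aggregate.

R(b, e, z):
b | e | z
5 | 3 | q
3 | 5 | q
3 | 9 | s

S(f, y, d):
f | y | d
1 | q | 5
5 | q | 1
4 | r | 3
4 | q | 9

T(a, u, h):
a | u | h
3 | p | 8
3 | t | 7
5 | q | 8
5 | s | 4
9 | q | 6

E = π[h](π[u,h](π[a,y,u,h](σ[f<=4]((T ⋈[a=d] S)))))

σ filters on f, owned by the right side.
E' = π[h](π[u,h](π[a,y,u,h]((T ⋈[a=d] σ[f<=4](S)))))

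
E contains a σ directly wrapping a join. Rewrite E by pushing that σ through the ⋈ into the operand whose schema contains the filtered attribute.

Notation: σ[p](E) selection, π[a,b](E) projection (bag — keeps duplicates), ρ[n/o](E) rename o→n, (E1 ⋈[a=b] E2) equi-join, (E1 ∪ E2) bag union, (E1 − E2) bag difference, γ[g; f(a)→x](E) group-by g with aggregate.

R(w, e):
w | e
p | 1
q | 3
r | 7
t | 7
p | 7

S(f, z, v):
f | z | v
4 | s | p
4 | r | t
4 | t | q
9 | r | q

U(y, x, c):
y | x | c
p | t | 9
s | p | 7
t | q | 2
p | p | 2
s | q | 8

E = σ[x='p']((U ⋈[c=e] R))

σ filters on x, owned by the left side.
E' = (σ[x='p'](U) ⋈[c=e] R)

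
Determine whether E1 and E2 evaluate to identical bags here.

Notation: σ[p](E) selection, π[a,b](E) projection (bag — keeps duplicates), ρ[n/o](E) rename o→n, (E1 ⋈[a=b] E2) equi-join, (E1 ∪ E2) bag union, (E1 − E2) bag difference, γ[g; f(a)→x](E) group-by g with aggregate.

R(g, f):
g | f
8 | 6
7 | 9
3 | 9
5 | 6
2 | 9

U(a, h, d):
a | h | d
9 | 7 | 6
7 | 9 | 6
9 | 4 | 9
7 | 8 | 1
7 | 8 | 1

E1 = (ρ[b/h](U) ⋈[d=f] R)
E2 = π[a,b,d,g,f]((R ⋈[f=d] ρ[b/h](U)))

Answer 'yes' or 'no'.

E1 row counts bottom-up:
  U → 5
  ρ[b/h](U) → 5
  R → 5
  (ρ[b/h](U) ⋈[d=f] R) → 7
E2 row counts bottom-up:
  R → 5
  U → 5
  ρ[b/h](U) → 5
  (R ⋈[f=d] ρ[b/h](U)) → 7
  π[a,b,d,g,f]((R ⋈[f=d] ρ[b/h](U))) → 7

E1 and E2 produce the same multiset:
a | b | d | g | f
7 | 9 | 6 | 5 | 6
7 | 9 | 6 | 8 | 6
9 | 4 | 9 | 2 | 9
9 | 4 | 9 | 3 | 9
9 | 4 | 9 | 7 | 9
9 | 7 | 6 | 5 | 6
9 | 7 | 6 | 8 | 6

yes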